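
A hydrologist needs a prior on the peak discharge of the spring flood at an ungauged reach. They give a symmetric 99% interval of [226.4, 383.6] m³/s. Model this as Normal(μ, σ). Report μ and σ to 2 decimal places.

μ = 305.00, σ = 30.51

A symmetric 99% interval runs μ ± z·σ with z = 2.576.
Half-width = 78.6, so σ = 78.6/2.576 = 30.51.
μ is the interval midpoint, 305.00.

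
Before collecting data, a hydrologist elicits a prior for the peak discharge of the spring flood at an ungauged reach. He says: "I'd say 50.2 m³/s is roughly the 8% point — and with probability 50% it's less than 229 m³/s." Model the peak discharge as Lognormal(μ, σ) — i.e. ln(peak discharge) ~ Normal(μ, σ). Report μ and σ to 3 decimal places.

If T ~ Lognormal(μ,σ) then ln T ~ Normal(μ,σ), so the p-quantile of ln T is μ + z_p·σ.
ln(50.2) = 3.916 and ln(229) = 5.434; z_{0.08} = -1.405, z_{0.5} = 0.
σ = (5.434 − 3.916)/(0 − (-1.405)) = 1.080.
μ = 3.916 − (-1.405)·1.080 = 5.434.

μ ≈ 5.434, σ ≈ 1.080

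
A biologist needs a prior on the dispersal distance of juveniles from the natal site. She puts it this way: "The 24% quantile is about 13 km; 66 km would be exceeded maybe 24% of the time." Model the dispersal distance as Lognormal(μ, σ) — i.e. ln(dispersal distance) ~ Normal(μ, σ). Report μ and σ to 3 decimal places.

If T ~ Lognormal(μ,σ) then ln T ~ Normal(μ,σ), so the p-quantile of ln T is μ + z_p·σ.
ln(13) = 2.565 and ln(66) = 4.19; z_{0.24} = -0.7063, z_{0.76} = 0.7063.
σ = (4.19 − 2.565)/(0.7063 − (-0.7063)) = 1.150.
μ = 2.565 − (-0.7063)·1.150 = 3.377.

μ ≈ 3.377, σ ≈ 1.150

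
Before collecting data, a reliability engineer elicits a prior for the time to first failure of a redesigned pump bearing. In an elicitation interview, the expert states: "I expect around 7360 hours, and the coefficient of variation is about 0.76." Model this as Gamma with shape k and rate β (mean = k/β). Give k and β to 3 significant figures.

k ≈ 1.73, β ≈ 0.000235

For Gamma(k, rate β): mean = k/β, variance = k/β², so CV = 1/√k.
CV = 0.76, hence k = 1/CV² = 1.73.
Then β = k/mean = 1.73/7360 = 0.000235.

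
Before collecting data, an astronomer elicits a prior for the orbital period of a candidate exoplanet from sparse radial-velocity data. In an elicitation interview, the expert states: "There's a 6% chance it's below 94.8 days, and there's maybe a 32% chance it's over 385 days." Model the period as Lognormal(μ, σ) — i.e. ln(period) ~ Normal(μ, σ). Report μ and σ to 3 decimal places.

If T ~ Lognormal(μ,σ) then ln T ~ Normal(μ,σ), so the p-quantile of ln T is μ + z_p·σ.
ln(94.8) = 4.552 and ln(385) = 5.953; z_{0.06} = -1.555, z_{0.68} = 0.4677.
σ = (5.953 − 4.552)/(0.4677 − (-1.555)) = 0.693.
μ = 4.552 − (-1.555)·0.693 = 5.629.

μ ≈ 5.629, σ ≈ 0.693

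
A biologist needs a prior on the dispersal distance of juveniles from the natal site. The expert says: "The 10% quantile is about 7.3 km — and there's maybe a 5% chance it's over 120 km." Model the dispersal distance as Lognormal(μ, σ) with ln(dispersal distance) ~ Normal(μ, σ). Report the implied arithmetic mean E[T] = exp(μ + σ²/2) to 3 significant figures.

If T ~ Lognormal(μ,σ) then ln T ~ Normal(μ,σ), so the p-quantile of ln T is μ + z_p·σ.
ln(7.3) = 1.988 and ln(120) = 4.787; z_{0.1} = -1.282, z_{0.95} = 1.645.
σ = (4.787 − 1.988)/(1.645 − (-1.282)) = 0.957.
μ = 1.988 − (-1.282)·0.957 = 3.214.
E[T] = exp(μ + σ²/2) = exp(3.214 + 0.4576) = 39.3 km.

E[T] ≈ 39.3 km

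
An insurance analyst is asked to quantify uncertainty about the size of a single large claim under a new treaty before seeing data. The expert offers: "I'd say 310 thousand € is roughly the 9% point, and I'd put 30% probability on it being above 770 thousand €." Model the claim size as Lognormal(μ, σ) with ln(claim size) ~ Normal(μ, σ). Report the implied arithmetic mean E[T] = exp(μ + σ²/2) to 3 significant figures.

E[T] ≈ 672 thousand €

If T ~ Lognormal(μ,σ) then ln T ~ Normal(μ,σ), so the p-quantile of ln T is μ + z_p·σ.
ln(310) = 5.737 and ln(770) = 6.646; z_{0.09} = -1.341, z_{0.7} = 0.5244.
σ = (6.646 − 5.737)/(0.5244 − (-1.341)) = 0.488.
μ = 5.737 − (-1.341)·0.488 = 6.391.
E[T] = exp(μ + σ²/2) = exp(6.391 + 0.1190) = 672 thousand €.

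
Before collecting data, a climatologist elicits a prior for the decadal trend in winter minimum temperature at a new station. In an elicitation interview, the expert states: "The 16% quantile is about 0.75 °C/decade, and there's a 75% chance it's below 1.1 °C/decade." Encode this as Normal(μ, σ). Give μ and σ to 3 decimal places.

For Normal(μ,σ), the p-quantile is μ + z_p·σ. Here z_{0.16} = -0.9945, z_{0.75} = 0.6745.
So 0.75 = μ − 0.9945σ and 1.1 = μ + 0.6745σ.
Subtracting: σ = (1.1 − 0.75)/(0.6745 − (-0.9945)) = 0.210.
Then μ = 0.75 − (-0.9945)·0.210 = 0.959.

μ = 0.959, σ = 0.210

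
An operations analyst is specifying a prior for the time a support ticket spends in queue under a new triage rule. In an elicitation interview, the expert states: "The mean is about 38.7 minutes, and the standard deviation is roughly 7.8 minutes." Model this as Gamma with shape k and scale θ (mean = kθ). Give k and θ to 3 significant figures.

k ≈ 24.6, θ ≈ 1.57

For Gamma(k, scale θ): mean = kθ, variance = kθ², so CV = 1/√k.
CV = SD/mean = 7.8/38.7 = 0.2016, hence k = 1/CV² = 24.6.
Then θ = mean/k = 38.7/24.6 = 1.57.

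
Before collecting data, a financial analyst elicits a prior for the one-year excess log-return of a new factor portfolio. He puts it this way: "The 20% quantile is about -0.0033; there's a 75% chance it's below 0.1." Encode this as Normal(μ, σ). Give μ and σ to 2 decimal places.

μ = 0.05, σ = 0.07

For Normal(μ,σ), the p-quantile is μ + z_p·σ. Here z_{0.2} = -0.8416, z_{0.75} = 0.6745.
So -0.0033 = μ − 0.8416σ and 0.1 = μ + 0.6745σ.
Subtracting: σ = (0.1 − -0.0033)/(0.6745 − (-0.8416)) = 0.07.
Then μ = -0.0033 − (-0.8416)·0.07 = 0.05.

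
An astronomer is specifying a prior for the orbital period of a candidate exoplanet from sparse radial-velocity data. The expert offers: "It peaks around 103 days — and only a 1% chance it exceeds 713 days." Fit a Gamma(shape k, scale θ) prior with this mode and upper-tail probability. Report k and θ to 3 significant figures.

Gamma(k,θ) with k>1 has mode (k−1)θ, so θ = 103/(k−1).
Need P(X < 713) = 0.99 with θ tied to k this way. Start at k = 2, θ = 103: P(X<713) ≈ 0.992.
Too high — lower k to spread out. Iterating converges to k ≈ 1.94.
Then θ = 103/(1.94−1) ≈ 109.

k ≈ 1.94, θ ≈ 109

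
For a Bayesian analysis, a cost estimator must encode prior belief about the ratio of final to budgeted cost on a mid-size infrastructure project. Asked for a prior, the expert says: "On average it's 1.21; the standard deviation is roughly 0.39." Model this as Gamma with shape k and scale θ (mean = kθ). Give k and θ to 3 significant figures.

For Gamma(k, scale θ): mean = kθ, variance = kθ², so CV = 1/√k.
CV = SD/mean = 0.39/1.21 = 0.3223, hence k = 1/CV² = 9.63.
Then θ = mean/k = 1.21/9.63 = 0.126.

k ≈ 9.63, θ ≈ 0.126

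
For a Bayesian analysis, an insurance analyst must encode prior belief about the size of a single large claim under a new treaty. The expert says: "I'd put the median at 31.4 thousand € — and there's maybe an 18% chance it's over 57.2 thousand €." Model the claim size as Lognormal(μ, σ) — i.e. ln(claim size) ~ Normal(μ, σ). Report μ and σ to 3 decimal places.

μ ≈ 3.447, σ ≈ 0.655

If T ~ Lognormal(μ,σ) then ln T ~ Normal(μ,σ), so the p-quantile of ln T is μ + z_p·σ.
ln(31.4) = 3.447 and ln(57.2) = 4.047; z_{0.5} = 0, z_{0.82} = 0.9154.
σ = (4.047 − 3.447)/(0.9154 − (0)) = 0.655.
μ = 3.447 − (0)·0.655 = 3.447.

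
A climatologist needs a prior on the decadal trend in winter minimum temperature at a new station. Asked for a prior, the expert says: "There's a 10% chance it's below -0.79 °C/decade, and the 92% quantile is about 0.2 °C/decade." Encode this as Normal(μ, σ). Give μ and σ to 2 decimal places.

For Normal(μ,σ), the p-quantile is μ + z_p·σ. Here z_{0.1} = -1.282, z_{0.92} = 1.405.
So -0.79 = μ − 1.282σ and 0.2 = μ + 1.405σ.
Subtracting: σ = (0.2 − -0.79)/(1.405 − (-1.282)) = 0.37.
Then μ = -0.79 − (-1.282)·0.37 = -0.32.

μ = -0.32, σ = 0.37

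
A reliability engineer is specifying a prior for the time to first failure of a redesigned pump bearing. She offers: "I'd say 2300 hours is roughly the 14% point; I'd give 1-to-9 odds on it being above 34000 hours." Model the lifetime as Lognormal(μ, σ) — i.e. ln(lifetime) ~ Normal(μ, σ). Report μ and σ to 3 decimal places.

If T ~ Lognormal(μ,σ) then ln T ~ Normal(μ,σ), so the p-quantile of ln T is μ + z_p·σ.
ln(2300) = 7.741 and ln(34000) = 10.43; z_{0.14} = -1.08, z_{0.9} = 1.282.
σ = (10.43 − 7.741)/(1.282 − (-1.08)) = 1.140.
μ = 7.741 − (-1.08)·1.140 = 8.973.

μ ≈ 8.973, σ ≈ 1.140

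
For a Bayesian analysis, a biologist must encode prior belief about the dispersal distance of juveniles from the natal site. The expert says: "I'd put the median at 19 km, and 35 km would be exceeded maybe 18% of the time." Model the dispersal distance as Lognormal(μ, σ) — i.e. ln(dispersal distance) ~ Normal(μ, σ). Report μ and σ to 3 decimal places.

If T ~ Lognormal(μ,σ) then ln T ~ Normal(μ,σ), so the p-quantile of ln T is μ + z_p·σ.
ln(19) = 2.944 and ln(35) = 3.555; z_{0.5} = 0, z_{0.82} = 0.9154.
σ = (3.555 − 2.944)/(0.9154 − (0)) = 0.667.
μ = 2.944 − (0)·0.667 = 2.944.

μ ≈ 2.944, σ ≈ 0.667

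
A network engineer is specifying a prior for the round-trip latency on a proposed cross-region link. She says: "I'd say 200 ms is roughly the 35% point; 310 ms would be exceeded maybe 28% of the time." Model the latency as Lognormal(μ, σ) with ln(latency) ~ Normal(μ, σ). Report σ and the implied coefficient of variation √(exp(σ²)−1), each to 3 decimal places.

If T ~ Lognormal(μ,σ) then ln T ~ Normal(μ,σ), so the p-quantile of ln T is μ + z_p·σ.
ln(200) = 5.298 and ln(310) = 5.737; z_{0.35} = -0.3853, z_{0.72} = 0.5828.
σ = (5.737 − 5.298)/(0.5828 − (-0.3853)) = 0.453.
μ = 5.298 − (-0.3853)·0.453 = 5.473.
CV = √(exp(σ²)−1) = √(exp(0.2049)−1) = 0.477.

σ ≈ 0.453, CV ≈ 0.477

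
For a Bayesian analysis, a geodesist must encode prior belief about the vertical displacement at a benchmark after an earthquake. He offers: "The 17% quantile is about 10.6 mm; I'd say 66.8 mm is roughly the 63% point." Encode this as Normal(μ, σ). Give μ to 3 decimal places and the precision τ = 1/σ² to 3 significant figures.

μ = 52.298, τ = 0.000524

The p-quantile of Normal(μ,σ) is μ + z_p·σ, with z_{0.17} = -0.9542 and z_{0.63} = 0.3319.
Eliminate σ: μ = (z₂·x₁ − z₁·x₂)/(z₂ − z₁) = (0.3319·10.6 − (-0.9542)·66.8)/1.286 = 52.298.
Then σ = (x₂ − x₁)/(z₂ − z₁) = (66.8 − 10.6)/1.286 = 43.701.
Precision τ = 1/σ² = 1/43.7² = 0.000524.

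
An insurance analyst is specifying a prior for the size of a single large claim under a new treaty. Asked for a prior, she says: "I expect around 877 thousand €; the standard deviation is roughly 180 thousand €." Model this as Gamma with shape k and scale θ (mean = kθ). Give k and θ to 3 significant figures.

k ≈ 23.7, θ ≈ 36.9

For Gamma(k, scale θ): mean = kθ, variance = kθ², so CV = 1/√k.
CV = SD/mean = 180/877 = 0.2052, hence k = 1/CV² = 23.7.
Then θ = mean/k = 877/23.7 = 36.9.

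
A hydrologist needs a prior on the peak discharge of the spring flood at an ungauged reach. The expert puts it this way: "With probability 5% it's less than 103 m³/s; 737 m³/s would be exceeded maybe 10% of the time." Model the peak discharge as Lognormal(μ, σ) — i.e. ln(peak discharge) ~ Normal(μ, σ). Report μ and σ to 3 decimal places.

μ ≈ 5.741, σ ≈ 0.672

If T ~ Lognormal(μ,σ) then ln T ~ Normal(μ,σ), so the p-quantile of ln T is μ + z_p·σ.
ln(103) = 4.635 and ln(737) = 6.603; z_{0.05} = -1.645, z_{0.9} = 1.282.
σ = (6.603 − 4.635)/(1.282 − (-1.645)) = 0.672.
μ = 4.635 − (-1.645)·0.672 = 5.741.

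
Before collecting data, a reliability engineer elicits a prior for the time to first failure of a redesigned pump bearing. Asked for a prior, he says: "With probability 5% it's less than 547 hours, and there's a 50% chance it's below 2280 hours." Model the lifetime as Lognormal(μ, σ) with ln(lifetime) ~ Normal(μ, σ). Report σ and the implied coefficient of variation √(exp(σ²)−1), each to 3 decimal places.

If T ~ Lognormal(μ,σ) then ln T ~ Normal(μ,σ), so the p-quantile of ln T is μ + z_p·σ.
ln(547) = 6.304 and ln(2280) = 7.732; z_{0.05} = -1.645, z_{0.5} = 0.
σ = (7.732 − 6.304)/(0 − (-1.645)) = 0.868.
μ = 6.304 − (-1.645)·0.868 = 7.732.
CV = √(exp(σ²)−1) = √(exp(0.7532)−1) = 1.060.

σ ≈ 0.868, CV ≈ 1.060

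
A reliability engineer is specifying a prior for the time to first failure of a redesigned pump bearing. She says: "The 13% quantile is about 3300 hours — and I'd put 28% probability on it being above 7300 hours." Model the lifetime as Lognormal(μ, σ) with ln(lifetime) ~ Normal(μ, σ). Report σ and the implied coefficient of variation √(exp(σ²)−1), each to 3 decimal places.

If T ~ Lognormal(μ,σ) then ln T ~ Normal(μ,σ), so the p-quantile of ln T is μ + z_p·σ.
ln(3300) = 8.102 and ln(7300) = 8.896; z_{0.13} = -1.126, z_{0.72} = 0.5828.
σ = (8.896 − 8.102)/(0.5828 − (-1.126)) = 0.465.
μ = 8.102 − (-1.126)·0.465 = 8.625.
CV = √(exp(σ²)−1) = √(exp(0.2158)−1) = 0.491.

σ ≈ 0.465, CV ≈ 0.491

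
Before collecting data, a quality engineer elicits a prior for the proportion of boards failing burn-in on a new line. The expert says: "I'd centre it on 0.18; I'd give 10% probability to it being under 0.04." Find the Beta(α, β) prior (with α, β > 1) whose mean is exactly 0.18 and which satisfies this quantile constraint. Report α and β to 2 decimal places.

With mean 0.18 fixed, write α = 0.18s, β = 0.82s where s = α+β.
Need P(θ < 0.04) = 0.1 under Beta(0.18s, 0.82s). Normal approximation: (q−m)/√(m(1−m)/s) ≈ z_{0.1} = -1.28, so s ≈ 0.18·0.82·(-1.28)²/(0.04−0.18)² = 12.4.
At s = 12.4: P(θ<0.04) ≈ 0.048. Adjusting to match 0.1 gives s ≈ 8.25.
So α = 0.18·8.25 ≈ 1.49, β = 0.82·8.25 ≈ 6.77.

α ≈ 1.49, β ≈ 6.77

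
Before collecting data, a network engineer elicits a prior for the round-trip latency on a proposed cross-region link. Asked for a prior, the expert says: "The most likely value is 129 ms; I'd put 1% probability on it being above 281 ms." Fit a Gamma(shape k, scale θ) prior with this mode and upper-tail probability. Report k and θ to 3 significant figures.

Gamma(k,θ) with k>1 has mode (k−1)θ, so θ = 129/(k−1).
Need P(X < 281) = 0.99 with θ tied to k this way. Start at k = 2, θ = 129: P(X<281) ≈ 0.640.
Too low — raise k to concentrate. Iterating converges to k ≈ 8.97.
Then θ = 129/(8.97−1) ≈ 16.2.

k ≈ 8.97, θ ≈ 16.2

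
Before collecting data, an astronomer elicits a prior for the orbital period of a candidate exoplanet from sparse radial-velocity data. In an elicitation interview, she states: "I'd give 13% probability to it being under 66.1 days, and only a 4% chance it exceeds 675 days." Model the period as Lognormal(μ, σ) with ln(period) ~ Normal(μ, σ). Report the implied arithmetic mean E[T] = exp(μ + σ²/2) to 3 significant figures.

If T ~ Lognormal(μ,σ) then ln T ~ Normal(μ,σ), so the p-quantile of ln T is μ + z_p·σ.
ln(66.1) = 4.191 and ln(675) = 6.515; z_{0.13} = -1.126, z_{0.96} = 1.751.
σ = (6.515 − 4.191)/(1.751 − (-1.126)) = 0.808.
μ = 4.191 − (-1.126)·0.808 = 5.101.
E[T] = exp(μ + σ²/2) = exp(5.101 + 0.3261) = 227 days.

E[T] ≈ 227 days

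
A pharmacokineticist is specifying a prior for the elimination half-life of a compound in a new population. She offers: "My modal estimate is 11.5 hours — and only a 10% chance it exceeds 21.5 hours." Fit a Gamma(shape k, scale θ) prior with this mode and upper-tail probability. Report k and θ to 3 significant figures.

Gamma(k,θ) with k>1 has mode (k−1)θ, so θ = 11.5/(k−1).
Need P(X < 21.5) = 0.9 with θ tied to k this way. Start at k = 2, θ = 11.5: P(X<21.5) ≈ 0.558.
Too low — raise k to concentrate. Iterating converges to k ≈ 5.88.
Then θ = 11.5/(5.88−1) ≈ 2.36.

k ≈ 5.88, θ ≈ 2.36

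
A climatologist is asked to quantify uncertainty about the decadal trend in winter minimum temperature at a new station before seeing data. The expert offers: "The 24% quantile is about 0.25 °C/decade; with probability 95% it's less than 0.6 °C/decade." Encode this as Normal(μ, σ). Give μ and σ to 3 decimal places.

For Normal(μ,σ), the p-quantile is μ + z_p·σ. Here z_{0.24} = -0.7063, z_{0.95} = 1.645.
So 0.25 = μ − 0.7063σ and 0.6 = μ + 1.645σ.
Subtracting: σ = (0.6 − 0.25)/(1.645 − (-0.7063)) = 0.149.
Then μ = 0.25 − (-0.7063)·0.149 = 0.355.

μ = 0.355, σ = 0.149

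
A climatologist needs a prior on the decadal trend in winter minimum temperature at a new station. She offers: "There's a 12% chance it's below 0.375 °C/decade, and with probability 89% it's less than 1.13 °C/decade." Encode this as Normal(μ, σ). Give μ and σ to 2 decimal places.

For Normal(μ,σ), the p-quantile is μ + z_p·σ. Here z_{0.12} = -1.175, z_{0.89} = 1.227.
So 0.375 = μ − 1.175σ and 1.13 = μ + 1.227σ.
Subtracting: σ = (1.13 − 0.375)/(1.227 − (-1.175)) = 0.31.
Then μ = 0.375 − (-1.175)·0.31 = 0.74.

μ = 0.74, σ = 0.31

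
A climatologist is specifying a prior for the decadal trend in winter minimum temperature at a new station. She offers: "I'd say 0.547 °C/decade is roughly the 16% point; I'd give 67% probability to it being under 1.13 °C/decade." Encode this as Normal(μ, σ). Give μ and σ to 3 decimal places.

μ = 0.951, σ = 0.406

For Normal(μ,σ), the p-quantile is μ + z_p·σ. Here z_{0.16} = -0.9945, z_{0.67} = 0.4399.
So 0.547 = μ − 0.9945σ and 1.13 = μ + 0.4399σ.
Subtracting: σ = (1.13 − 0.547)/(0.4399 − (-0.9945)) = 0.406.
Then μ = 0.547 − (-0.9945)·0.406 = 0.951.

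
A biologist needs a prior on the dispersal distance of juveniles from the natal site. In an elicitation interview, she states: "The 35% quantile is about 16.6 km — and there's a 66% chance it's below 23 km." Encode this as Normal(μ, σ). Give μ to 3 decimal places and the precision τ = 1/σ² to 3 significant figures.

μ = 19.691, τ = 0.0155

The p-quantile of Normal(μ,σ) is μ + z_p·σ, with z_{0.35} = -0.3853 and z_{0.66} = 0.4125.
Eliminate σ: μ = (z₂·x₁ − z₁·x₂)/(z₂ − z₁) = (0.4125·16.6 − (-0.3853)·23)/0.7978 = 19.691.
Then σ = (x₂ − x₁)/(z₂ − z₁) = (23 − 16.6)/0.7978 = 8.022.
Precision τ = 1/σ² = 1/8.022² = 0.0155.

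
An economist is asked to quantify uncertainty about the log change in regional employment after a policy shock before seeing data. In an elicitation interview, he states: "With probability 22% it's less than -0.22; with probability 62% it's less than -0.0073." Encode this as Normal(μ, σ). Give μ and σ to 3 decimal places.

μ = -0.068, σ = 0.197

The p-quantile of Normal(μ,σ) is μ + z_p·σ, with z_{0.22} = -0.7722 and z_{0.62} = 0.3055.
Eliminate σ: μ = (z₂·x₁ − z₁·x₂)/(z₂ − z₁) = (0.3055·-0.22 − (-0.7722)·-0.0073)/1.078 = -0.068.
Then σ = (x₂ − x₁)/(z₂ − z₁) = (-0.0073 − -0.22)/1.078 = 0.197.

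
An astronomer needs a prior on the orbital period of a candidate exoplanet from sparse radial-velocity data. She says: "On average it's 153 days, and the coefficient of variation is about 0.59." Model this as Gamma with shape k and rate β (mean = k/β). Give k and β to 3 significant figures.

For Gamma(k, rate β): mean = k/β, variance = k/β², so CV = 1/√k.
CV = 0.59, hence k = 1/CV² = 2.87.
Then β = k/mean = 2.87/153 = 0.0188.

k ≈ 2.87, β ≈ 0.0188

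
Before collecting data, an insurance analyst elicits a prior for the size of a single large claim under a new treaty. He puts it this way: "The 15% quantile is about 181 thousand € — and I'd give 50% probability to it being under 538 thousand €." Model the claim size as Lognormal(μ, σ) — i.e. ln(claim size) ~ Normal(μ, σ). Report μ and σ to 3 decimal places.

μ ≈ 6.288, σ ≈ 1.051

If T ~ Lognormal(μ,σ) then ln T ~ Normal(μ,σ), so the p-quantile of ln T is μ + z_p·σ.
ln(181) = 5.198 and ln(538) = 6.288; z_{0.15} = -1.036, z_{0.5} = 0.
σ = (6.288 − 5.198)/(0 − (-1.036)) = 1.051.
μ = 5.198 − (-1.036)·1.051 = 6.288.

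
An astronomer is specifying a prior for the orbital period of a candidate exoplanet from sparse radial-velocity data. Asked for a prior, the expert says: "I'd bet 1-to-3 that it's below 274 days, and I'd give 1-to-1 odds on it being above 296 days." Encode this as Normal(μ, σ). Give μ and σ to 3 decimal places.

μ = 296.000, σ = 32.617

The p-quantile of Normal(μ,σ) is μ + z_p·σ, with z_{0.25} = -0.6745 and z_{0.5} = 0.
Eliminate σ: μ = (z₂·x₁ − z₁·x₂)/(z₂ − z₁) = (0·274 − (-0.6745)·296)/0.6745 = 296.000.
Then σ = (x₂ − x₁)/(z₂ − z₁) = (296 − 274)/0.6745 = 32.617.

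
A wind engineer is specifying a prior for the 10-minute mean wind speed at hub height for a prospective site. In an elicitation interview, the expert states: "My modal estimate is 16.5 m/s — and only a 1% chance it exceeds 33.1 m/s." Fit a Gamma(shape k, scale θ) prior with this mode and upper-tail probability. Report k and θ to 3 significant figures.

k ≈ 11.1, θ ≈ 1.63

Gamma(k,θ) with k>1 has mode (k−1)θ, so θ = 16.5/(k−1).
Need P(X < 33.1) = 0.99 with θ tied to k this way. Start at k = 2, θ = 16.5: P(X<33.1) ≈ 0.596.
Too low — raise k to concentrate. Iterating converges to k ≈ 11.1.
Then θ = 16.5/(11.1−1) ≈ 1.63.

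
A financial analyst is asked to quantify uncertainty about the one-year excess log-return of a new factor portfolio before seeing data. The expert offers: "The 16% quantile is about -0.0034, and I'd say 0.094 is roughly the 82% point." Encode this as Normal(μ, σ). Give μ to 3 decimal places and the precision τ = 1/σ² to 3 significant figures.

The p-quantile of Normal(μ,σ) is μ + z_p·σ, with z_{0.16} = -0.9945 and z_{0.82} = 0.9154.
Eliminate σ: μ = (z₂·x₁ − z₁·x₂)/(z₂ − z₁) = (0.9154·-0.0034 − (-0.9945)·0.094)/1.91 = 0.047.
Then σ = (x₂ − x₁)/(z₂ − z₁) = (0.094 − -0.0034)/1.91 = 0.051.
Precision τ = 1/σ² = 1/0.051² = 384.

μ = 0.047, τ = 384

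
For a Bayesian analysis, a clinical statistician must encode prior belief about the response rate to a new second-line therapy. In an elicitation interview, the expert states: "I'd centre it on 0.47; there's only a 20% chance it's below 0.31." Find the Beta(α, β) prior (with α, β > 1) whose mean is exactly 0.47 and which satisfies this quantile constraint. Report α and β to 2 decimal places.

α ≈ 3.32, β ≈ 3.74

With mean 0.47 fixed, write α = 0.47s, β = 0.53s where s = α+β.
Need P(θ < 0.31) = 0.2 under Beta(0.47s, 0.53s). Normal approximation: (q−m)/√(m(1−m)/s) ≈ z_{0.2} = -0.842, so s ≈ 0.47·0.53·(-0.842)²/(0.31−0.47)² = 6.9.
At s = 6.9: P(θ<0.31) ≈ 0.203. Adjusting to match 0.2 gives s ≈ 7.06.
So α = 0.47·7.06 ≈ 3.32, β = 0.53·7.06 ≈ 3.74.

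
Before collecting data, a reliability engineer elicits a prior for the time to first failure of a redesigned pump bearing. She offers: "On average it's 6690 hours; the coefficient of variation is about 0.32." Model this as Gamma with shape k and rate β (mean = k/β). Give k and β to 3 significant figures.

For Gamma(k, rate β): mean = k/β, variance = k/β², so CV = 1/√k.
CV = 0.32, hence k = 1/CV² = 9.77.
Then β = k/mean = 9.77/6690 = 0.00146.

k ≈ 9.77, β ≈ 0.00146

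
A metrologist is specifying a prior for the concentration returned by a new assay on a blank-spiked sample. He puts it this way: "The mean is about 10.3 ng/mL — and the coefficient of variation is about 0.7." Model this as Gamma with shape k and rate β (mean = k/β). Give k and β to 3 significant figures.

k ≈ 2.04, β ≈ 0.198

For Gamma(k, rate β): mean = k/β, variance = k/β², so CV = 1/√k.
CV = 0.7, hence k = 1/CV² = 2.04.
Then β = k/mean = 2.04/10.3 = 0.198.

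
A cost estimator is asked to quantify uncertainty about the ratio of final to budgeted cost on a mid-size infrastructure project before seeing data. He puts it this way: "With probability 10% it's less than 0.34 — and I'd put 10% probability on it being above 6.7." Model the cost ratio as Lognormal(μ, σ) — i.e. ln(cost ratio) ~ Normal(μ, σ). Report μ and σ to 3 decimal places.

μ ≈ 0.412, σ ≈ 1.163

If T ~ Lognormal(μ,σ) then ln T ~ Normal(μ,σ), so the p-quantile of ln T is μ + z_p·σ.
ln(0.34) = -1.079 and ln(6.7) = 1.902; z_{0.1} = -1.282, z_{0.9} = 1.282.
σ = (1.902 − -1.079)/(1.282 − (-1.282)) = 1.163.
μ = -1.079 − (-1.282)·1.163 = 0.412.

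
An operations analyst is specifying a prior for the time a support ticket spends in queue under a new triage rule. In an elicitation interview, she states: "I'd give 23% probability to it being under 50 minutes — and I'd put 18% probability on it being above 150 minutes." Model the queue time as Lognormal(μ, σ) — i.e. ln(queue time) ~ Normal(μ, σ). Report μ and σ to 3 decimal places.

If T ~ Lognormal(μ,σ) then ln T ~ Normal(μ,σ), so the p-quantile of ln T is μ + z_p·σ.
ln(50) = 3.912 and ln(150) = 5.011; z_{0.23} = -0.7388, z_{0.82} = 0.9154.
σ = (5.011 − 3.912)/(0.9154 − (-0.7388)) = 0.664.
μ = 3.912 − (-0.7388)·0.664 = 4.403.

μ ≈ 4.403, σ ≈ 0.664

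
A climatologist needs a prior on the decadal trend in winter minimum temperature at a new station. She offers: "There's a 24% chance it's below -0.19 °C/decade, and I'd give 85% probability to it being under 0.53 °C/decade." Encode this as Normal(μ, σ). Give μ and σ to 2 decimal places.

μ = 0.10, σ = 0.41

For Normal(μ,σ), the p-quantile is μ + z_p·σ. Here z_{0.24} = -0.7063, z_{0.85} = 1.036.
So -0.19 = μ − 0.7063σ and 0.53 = μ + 1.036σ.
Subtracting: σ = (0.53 − -0.19)/(1.036 − (-0.7063)) = 0.41.
Then μ = -0.19 − (-0.7063)·0.41 = 0.10.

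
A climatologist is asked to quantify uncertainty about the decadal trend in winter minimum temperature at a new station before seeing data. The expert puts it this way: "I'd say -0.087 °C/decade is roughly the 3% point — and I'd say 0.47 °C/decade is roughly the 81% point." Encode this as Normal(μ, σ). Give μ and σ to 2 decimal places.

μ = 0.29, σ = 0.20

The p-quantile of Normal(μ,σ) is μ + z_p·σ, with z_{0.03} = -1.881 and z_{0.81} = 0.8779.
Eliminate σ: μ = (z₂·x₁ − z₁·x₂)/(z₂ − z₁) = (0.8779·-0.087 − (-1.881)·0.47)/2.759 = 0.29.
Then σ = (x₂ − x₁)/(z₂ − z₁) = (0.47 − -0.087)/2.759 = 0.20.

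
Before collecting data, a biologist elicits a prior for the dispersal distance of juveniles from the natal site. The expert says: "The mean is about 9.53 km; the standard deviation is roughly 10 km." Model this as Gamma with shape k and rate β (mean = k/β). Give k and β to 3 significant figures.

k ≈ 0.908, β ≈ 0.0953

For Gamma(k, rate β): mean = k/β, variance = k/β², so CV = 1/√k.
CV = SD/mean = 10/9.53 = 1.049, hence k = 1/CV² = 0.908.
Then β = k/mean = 0.908/9.53 = 0.0953.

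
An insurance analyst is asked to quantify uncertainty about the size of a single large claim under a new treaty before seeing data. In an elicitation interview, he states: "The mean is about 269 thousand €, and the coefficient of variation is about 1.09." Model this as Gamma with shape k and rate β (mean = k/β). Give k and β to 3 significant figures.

k ≈ 0.842, β ≈ 0.00313

For Gamma(k, rate β): mean = k/β, variance = k/β², so CV = 1/√k.
CV = 1.09, hence k = 1/CV² = 0.842.
Then β = k/mean = 0.842/269 = 0.00313.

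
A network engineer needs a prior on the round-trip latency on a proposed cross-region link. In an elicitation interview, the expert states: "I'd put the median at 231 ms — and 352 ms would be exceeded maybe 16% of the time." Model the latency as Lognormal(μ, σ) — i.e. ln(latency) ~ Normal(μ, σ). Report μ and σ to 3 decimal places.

If T ~ Lognormal(μ,σ) then ln T ~ Normal(μ,σ), so the p-quantile of ln T is μ + z_p·σ.
ln(231) = 5.442 and ln(352) = 5.864; z_{0.5} = 0, z_{0.84} = 0.9945.
σ = (5.864 − 5.442)/(0.9945 − (0)) = 0.424.
μ = 5.442 − (0)·0.424 = 5.442.

μ ≈ 5.442, σ ≈ 0.424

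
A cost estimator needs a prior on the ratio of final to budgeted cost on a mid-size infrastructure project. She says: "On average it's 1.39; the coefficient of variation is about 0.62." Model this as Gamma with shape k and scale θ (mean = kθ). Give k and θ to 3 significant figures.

For Gamma(k, scale θ): mean = kθ, variance = kθ², so CV = 1/√k.
CV = 0.62, hence k = 1/CV² = 2.6.
Then θ = mean/k = 1.39/2.6 = 0.534.

k ≈ 2.6, θ ≈ 0.534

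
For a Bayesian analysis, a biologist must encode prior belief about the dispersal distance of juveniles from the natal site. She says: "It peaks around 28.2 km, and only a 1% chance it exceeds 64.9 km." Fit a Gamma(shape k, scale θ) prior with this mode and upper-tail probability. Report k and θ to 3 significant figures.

Gamma(k,θ) with k>1 has mode (k−1)θ, so θ = 28.2/(k−1).
Need P(X < 64.9) = 0.99 with θ tied to k this way. Start at k = 2, θ = 28.2: P(X<64.9) ≈ 0.669.
Too low — raise k to concentrate. Iterating converges to k ≈ 7.88.
Then θ = 28.2/(7.88−1) ≈ 4.1.

k ≈ 7.88, θ ≈ 4.1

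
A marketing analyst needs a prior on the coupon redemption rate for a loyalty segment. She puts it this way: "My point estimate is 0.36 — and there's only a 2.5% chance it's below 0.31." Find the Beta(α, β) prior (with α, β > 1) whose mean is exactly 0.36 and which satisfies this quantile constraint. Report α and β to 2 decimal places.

With mean 0.36 fixed, write α = 0.36s, β = 0.64s where s = α+β.
Need P(θ < 0.31) = 0.025 under Beta(0.36s, 0.64s). Normal approximation: (q−m)/√(m(1−m)/s) ≈ z_{0.025} = -1.96, so s ≈ 0.36·0.64·(-1.96)²/(0.31−0.36)² = 354.0.
At s = 354.0: P(θ<0.31) ≈ 0.023. Adjusting to match 0.025 gives s ≈ 341.81.
So α = 0.36·341.81 ≈ 123.05, β = 0.64·341.81 ≈ 218.76.

α ≈ 123.05, β ≈ 218.76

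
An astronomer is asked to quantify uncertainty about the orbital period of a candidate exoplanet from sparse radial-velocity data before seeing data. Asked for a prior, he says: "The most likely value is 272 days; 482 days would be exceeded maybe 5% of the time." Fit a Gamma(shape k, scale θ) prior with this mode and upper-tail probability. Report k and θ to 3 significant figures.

k ≈ 9.52, θ ≈ 31.9

Gamma(k,θ) with k>1 has mode (k−1)θ, so θ = 272/(k−1).
Need P(X < 482) = 0.95 with θ tied to k this way. Start at k = 2, θ = 272: P(X<482) ≈ 0.529.
Too low — raise k to concentrate. Iterating converges to k ≈ 9.52.
Then θ = 272/(9.52−1) ≈ 31.9.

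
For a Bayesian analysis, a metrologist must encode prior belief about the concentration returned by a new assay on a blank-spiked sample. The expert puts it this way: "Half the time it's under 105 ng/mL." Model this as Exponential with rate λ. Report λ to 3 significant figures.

Exponential median = ln 2 / λ, so λ = ln 2 / 105.0 = 0.0066.

λ ≈ 0.0066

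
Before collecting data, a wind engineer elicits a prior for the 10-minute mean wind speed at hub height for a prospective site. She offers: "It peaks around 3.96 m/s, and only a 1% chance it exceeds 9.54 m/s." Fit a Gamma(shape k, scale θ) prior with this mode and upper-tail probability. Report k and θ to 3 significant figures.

Gamma(k,θ) with k>1 has mode (k−1)θ, so θ = 3.96/(k−1).
Need P(X < 9.54) = 0.99 with θ tied to k this way. Start at k = 2, θ = 3.96: P(X<9.54) ≈ 0.694.
Too low — raise k to concentrate. Iterating converges to k ≈ 7.12.
Then θ = 3.96/(7.12−1) ≈ 0.647.

k ≈ 7.12, θ ≈ 0.647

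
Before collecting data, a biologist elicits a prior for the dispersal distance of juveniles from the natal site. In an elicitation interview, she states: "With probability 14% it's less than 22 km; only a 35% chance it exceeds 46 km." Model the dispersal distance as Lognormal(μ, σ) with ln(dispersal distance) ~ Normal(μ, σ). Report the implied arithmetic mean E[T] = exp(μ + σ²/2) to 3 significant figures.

If T ~ Lognormal(μ,σ) then ln T ~ Normal(μ,σ), so the p-quantile of ln T is μ + z_p·σ.
ln(22) = 3.091 and ln(46) = 3.829; z_{0.14} = -1.08, z_{0.65} = 0.3853.
σ = (3.829 − 3.091)/(0.3853 − (-1.08)) = 0.503.
μ = 3.091 − (-1.08)·0.503 = 3.635.
E[T] = exp(μ + σ²/2) = exp(3.635 + 0.1266) = 43 km.

E[T] ≈ 43 km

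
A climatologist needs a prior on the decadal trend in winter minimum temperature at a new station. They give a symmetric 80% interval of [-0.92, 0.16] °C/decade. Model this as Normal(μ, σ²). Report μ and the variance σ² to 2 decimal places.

A symmetric 80% interval runs μ ± z·σ with z = 1.282.
Half-width = 0.54, so σ = 0.54/1.282 = 0.421 and σ² = 0.18.
μ is the interval midpoint, -0.38.

μ = -0.38, σ² = 0.18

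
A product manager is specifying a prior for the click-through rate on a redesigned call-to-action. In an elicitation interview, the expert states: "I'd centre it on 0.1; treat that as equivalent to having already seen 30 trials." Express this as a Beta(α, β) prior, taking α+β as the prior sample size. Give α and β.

α = 3, β = 27

Under the effective-sample-size interpretation, Beta(α, β) has prior mean α/(α+β) and prior sample size α+β.
So α+β = 30 and α/(α+β) = 0.1, giving α = 0.1·30 = 3 and β = 30 − 3 = 27.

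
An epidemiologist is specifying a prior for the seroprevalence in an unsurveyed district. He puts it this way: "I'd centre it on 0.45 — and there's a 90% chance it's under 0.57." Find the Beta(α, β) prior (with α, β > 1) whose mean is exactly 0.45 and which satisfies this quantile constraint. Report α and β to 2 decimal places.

α ≈ 12.72, β ≈ 15.54

With mean 0.45 fixed, write α = 0.45s, β = 0.55s where s = α+β.
Need P(θ < 0.57) = 0.9 under Beta(0.45s, 0.55s). Normal approximation: (q−m)/√(m(1−m)/s) ≈ z_{0.9} = 1.28, so s ≈ 0.45·0.55·(1.28)²/(0.57−0.45)² = 28.2.
At s = 28.2: P(θ<0.57) ≈ 0.900. Adjusting to match 0.9 gives s ≈ 28.26.
So α = 0.45·28.26 ≈ 12.72, β = 0.55·28.26 ≈ 15.54.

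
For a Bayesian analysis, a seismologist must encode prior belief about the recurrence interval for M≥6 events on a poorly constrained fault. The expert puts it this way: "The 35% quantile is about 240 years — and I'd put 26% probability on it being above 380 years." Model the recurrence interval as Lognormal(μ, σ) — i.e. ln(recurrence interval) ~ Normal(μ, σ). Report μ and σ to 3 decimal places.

μ ≈ 5.653, σ ≈ 0.447

If T ~ Lognormal(μ,σ) then ln T ~ Normal(μ,σ), so the p-quantile of ln T is μ + z_p·σ.
ln(240) = 5.481 and ln(380) = 5.94; z_{0.35} = -0.3853, z_{0.74} = 0.6433.
σ = (5.94 − 5.481)/(0.6433 − (-0.3853)) = 0.447.
μ = 5.481 − (-0.3853)·0.447 = 5.653.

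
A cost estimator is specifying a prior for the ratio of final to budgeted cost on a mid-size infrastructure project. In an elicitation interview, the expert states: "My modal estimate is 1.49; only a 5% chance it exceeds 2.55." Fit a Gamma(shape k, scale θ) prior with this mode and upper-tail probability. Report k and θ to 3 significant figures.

Gamma(k,θ) with k>1 has mode (k−1)θ, so θ = 1.49/(k−1).
Need P(X < 2.55) = 0.95 with θ tied to k this way. Start at k = 2, θ = 1.49: P(X<2.55) ≈ 0.510.
Too low — raise k to concentrate. Iterating converges to k ≈ 10.7.
Then θ = 1.49/(10.7−1) ≈ 0.154.

k ≈ 10.7, θ ≈ 0.154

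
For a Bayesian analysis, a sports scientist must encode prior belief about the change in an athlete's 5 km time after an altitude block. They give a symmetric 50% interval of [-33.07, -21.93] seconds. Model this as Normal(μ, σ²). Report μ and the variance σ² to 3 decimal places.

A symmetric 50% interval runs μ ± z·σ with z = 0.6745.
Half-width = 5.57, so σ = 5.57/0.6745 = 8.2581 and σ² = 68.196.
μ is the interval midpoint, -27.500.

μ = -27.500, σ² = 68.196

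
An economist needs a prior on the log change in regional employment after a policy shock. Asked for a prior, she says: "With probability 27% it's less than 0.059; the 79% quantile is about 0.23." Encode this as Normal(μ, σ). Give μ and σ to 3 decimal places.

μ = 0.133, σ = 0.120

For Normal(μ,σ), the p-quantile is μ + z_p·σ. Here z_{0.27} = -0.6128, z_{0.79} = 0.8064.
So 0.059 = μ − 0.6128σ and 0.23 = μ + 0.8064σ.
Subtracting: σ = (0.23 − 0.059)/(0.8064 − (-0.6128)) = 0.120.
Then μ = 0.059 − (-0.6128)·0.120 = 0.133.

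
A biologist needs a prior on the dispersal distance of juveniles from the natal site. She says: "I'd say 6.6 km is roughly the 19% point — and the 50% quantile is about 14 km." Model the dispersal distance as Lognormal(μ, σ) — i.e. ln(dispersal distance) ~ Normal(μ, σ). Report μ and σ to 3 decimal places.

μ ≈ 2.639, σ ≈ 0.857

If T ~ Lognormal(μ,σ) then ln T ~ Normal(μ,σ), so the p-quantile of ln T is μ + z_p·σ.
ln(6.6) = 1.887 and ln(14) = 2.639; z_{0.19} = -0.8779, z_{0.5} = 0.
σ = (2.639 − 1.887)/(0 − (-0.8779)) = 0.857.
μ = 1.887 − (-0.8779)·0.857 = 2.639.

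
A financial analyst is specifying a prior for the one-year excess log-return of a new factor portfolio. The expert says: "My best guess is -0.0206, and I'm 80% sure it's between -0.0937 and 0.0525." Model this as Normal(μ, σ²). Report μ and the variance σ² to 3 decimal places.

A symmetric 80% interval runs μ ± z·σ with z = 1.282.
Half-width = 0.0731, so σ = 0.0731/1.282 = 0.0570 and σ² = 0.003.
μ is the stated best guess, -0.021.

μ = -0.021, σ² = 0.003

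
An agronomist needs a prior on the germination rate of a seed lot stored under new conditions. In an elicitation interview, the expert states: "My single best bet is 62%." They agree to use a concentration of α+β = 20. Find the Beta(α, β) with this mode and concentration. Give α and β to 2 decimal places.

For α,β > 1 the Beta mode is (α−1)/(α+β−2). With α+β = 20, the mode is (α−1)/18.
Set (α−1)/18 = 0.62 → α = 1 + 0.62·18 = 12.16.
β = 20 − α = 7.84.

α = 12.16, β = 7.84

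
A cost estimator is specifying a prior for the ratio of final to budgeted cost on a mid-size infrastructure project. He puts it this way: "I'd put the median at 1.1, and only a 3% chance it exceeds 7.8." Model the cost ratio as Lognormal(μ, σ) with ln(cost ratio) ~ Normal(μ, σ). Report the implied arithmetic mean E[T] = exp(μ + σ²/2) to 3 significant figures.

E[T] ≈ 1.89

If T ~ Lognormal(μ,σ) then ln T ~ Normal(μ,σ), so the p-quantile of ln T is μ + z_p·σ.
ln(1.1) = 0.09531 and ln(7.8) = 2.054; z_{0.5} = 0, z_{0.97} = 1.881.
σ = (2.054 − 0.09531)/(1.881 − (0)) = 1.041.
μ = 0.09531 − (0)·1.041 = 0.095.
E[T] = exp(μ + σ²/2) = exp(0.095 + 0.5423) = 1.89.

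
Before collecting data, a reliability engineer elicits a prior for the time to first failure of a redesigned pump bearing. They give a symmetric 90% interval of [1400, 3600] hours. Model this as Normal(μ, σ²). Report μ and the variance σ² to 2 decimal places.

μ = 2500.00, σ² = 447229.93

A symmetric 90% interval runs μ ± z·σ with z = 1.645.
Half-width = 1100, so σ = 1100/1.645 = 668.753 and σ² = 447229.93.
μ is the interval midpoint, 2500.00.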